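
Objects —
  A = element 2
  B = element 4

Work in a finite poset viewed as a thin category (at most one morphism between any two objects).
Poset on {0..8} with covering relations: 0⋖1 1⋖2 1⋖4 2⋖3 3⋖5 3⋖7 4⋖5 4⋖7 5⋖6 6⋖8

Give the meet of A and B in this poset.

Common predecessors of 2,4: {0,1}
  0 <= 1
  1 <= 1
glb = 1

Answer: A∧B = 1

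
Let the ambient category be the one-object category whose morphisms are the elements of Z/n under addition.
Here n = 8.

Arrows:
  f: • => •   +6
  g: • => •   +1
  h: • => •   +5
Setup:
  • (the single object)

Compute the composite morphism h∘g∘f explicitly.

  0 +6≡6 +1≡7 +5≡4  (mod 8)
composite: +4

Answer: +4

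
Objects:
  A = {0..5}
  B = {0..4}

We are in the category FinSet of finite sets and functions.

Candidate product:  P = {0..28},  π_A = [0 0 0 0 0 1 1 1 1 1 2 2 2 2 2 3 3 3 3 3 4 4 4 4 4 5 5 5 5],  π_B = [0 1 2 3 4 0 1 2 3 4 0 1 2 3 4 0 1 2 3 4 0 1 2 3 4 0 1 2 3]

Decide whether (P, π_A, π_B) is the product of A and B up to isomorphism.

Answer: NOT A VALID PRODUCT — |P|=29 ≠ |A|·|B|=30

Derivation:
|A|·|B| = 6·5 = 30;  |P| = 29
  → cardinalities differ; no bijection possible.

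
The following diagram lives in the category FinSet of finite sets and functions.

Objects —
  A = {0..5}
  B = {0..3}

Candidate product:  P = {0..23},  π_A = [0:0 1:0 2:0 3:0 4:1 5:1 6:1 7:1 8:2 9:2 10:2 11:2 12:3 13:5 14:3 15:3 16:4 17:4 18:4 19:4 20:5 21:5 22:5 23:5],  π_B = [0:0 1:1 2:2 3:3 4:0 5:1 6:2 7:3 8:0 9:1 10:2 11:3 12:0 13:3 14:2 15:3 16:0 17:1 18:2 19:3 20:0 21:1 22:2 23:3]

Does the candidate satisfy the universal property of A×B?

|A|·|B| = 6·4 = 24;  |P| = 24
Check the pairing map k ↦ (π_A(k), π_B(k)):
  0 : (0,0)
  1 : (0,1)
  2 : (0,2)
  3 : (0,3)
  4 : (1,0)
  5 : (1,1)
  6 : (1,2)
  7 : (1,3)
  8 : (2,0)
  9 : (2,1)
  10 : (2,2)
  11 : (2,3)
  12 : (3,0)
  13 : (5,3)
  14 : (3,2)
  15 : (3,3)
  16 : (4,0)
  17 : (4,1)
  18 : (4,2)
  19 : (4,3)
  20 : (5,0)
  21 : (5,1)
  22 : (5,2)
  23 : (5,3)  ✗ repeats pair of k=13
distinct pairs in image: 23 / 24 needed
  → (5,3) hit at k=13 and k=23

Answer: NOT A VALID PRODUCT — duplicate pair at indices 23,13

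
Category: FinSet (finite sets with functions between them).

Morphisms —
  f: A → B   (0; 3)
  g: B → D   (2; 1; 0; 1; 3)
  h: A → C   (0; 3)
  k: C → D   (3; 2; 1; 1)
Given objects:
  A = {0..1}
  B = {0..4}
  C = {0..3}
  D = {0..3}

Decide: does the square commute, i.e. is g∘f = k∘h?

Answer: DOES NOT COMMUTE

Derivation:
1) trace f;g:
  0 f→0 g→2
  1 f→3 g→1
  ⟦path⟧₁ = (2; 1)
2) trace h;k:
  0 h→0 k→3
  1 h→3 k→1
  ⟦path⟧₂ = (3; 1)
Equal? differ; not commutative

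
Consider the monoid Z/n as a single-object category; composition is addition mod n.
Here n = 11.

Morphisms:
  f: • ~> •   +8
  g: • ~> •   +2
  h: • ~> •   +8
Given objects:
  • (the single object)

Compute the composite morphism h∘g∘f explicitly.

Answer: +7

Trace:
  0 +8≡8 +2≡10 +8≡7  (mod 11)
⟦path⟧: +7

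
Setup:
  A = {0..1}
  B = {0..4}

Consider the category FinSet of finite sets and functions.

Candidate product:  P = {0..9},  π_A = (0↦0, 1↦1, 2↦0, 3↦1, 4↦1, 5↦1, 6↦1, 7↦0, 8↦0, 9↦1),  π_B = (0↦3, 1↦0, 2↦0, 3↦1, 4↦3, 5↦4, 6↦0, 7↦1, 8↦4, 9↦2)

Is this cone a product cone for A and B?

Answer: NOT A VALID PRODUCT — duplicate pair at indices 6,1

Work:
|A|·|B| = 2·5 = 10;  |P| = 10
Check the pairing map k ↦ (π_A(k), π_B(k)):
  0 ↦ (0,3)
  1 ↦ (1,0)
  2 ↦ (0,0)
  3 ↦ (1,1)
  4 ↦ (1,3)
  5 ↦ (1,4)
  6 ↦ (1,0)  ✗ repeats pair of k=1
  7 ↦ (0,1)
  8 ↦ (0,4)
  9 ↦ (1,2)
distinct pairs in image: 9 / 10 needed
  → (1,0) hit at k=1 and k=6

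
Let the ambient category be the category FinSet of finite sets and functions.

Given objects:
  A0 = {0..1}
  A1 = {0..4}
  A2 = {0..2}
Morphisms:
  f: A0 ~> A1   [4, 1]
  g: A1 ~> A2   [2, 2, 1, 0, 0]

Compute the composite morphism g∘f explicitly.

Answer: [0, 2]

Work:
  0 f~>4 g~>0
  1 f~>1 g~>2
⟦path⟧: [0, 2]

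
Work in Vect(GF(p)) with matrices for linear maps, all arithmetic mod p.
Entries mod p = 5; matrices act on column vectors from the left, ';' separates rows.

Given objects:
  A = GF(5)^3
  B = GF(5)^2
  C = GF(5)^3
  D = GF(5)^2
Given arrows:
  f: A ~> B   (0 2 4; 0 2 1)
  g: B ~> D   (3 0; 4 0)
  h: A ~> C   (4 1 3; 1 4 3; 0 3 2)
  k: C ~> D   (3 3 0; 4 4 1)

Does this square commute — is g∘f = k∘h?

Answer: DOES NOT COMMUTE

Work:
Along f;g (path 1):
  e0=⟨1,0,0⟩ f~>⟨0,0⟩ g~>⟨0,0⟩
  e1=⟨0,1,0⟩ f~>⟨2,2⟩ g~>⟨1,3⟩
  e2=⟨0,0,1⟩ f~>⟨4,1⟩ g~>⟨2,1⟩
  composite₁ = (0 1 2; 0 3 1)
Along h;k (path 2):
  e0=⟨1,0,0⟩ h~>⟨4,1,0⟩ k~>⟨0,0⟩
  e1=⟨0,1,0⟩ h~>⟨1,4,3⟩ k~>⟨0,3⟩
  e2=⟨0,0,1⟩ h~>⟨3,3,2⟩ k~>⟨3,1⟩
  composite₂ = (0 0 3; 0 3 1)
Equal? differ; not commutative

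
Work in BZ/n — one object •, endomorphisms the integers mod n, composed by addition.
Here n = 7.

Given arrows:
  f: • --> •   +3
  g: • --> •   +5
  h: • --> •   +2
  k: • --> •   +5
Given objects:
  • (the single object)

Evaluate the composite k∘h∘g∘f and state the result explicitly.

  0 +3≡3 +5≡1 +2≡3 +5≡1  (mod 7)
composite: +1

Answer: +1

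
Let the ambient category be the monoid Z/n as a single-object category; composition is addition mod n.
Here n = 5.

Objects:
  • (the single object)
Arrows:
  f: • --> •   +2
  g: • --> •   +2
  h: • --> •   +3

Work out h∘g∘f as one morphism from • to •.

Answer: +2

Work:
  0 +2≡2 +2≡4 +3≡2  (mod 5)
⟦path⟧: +2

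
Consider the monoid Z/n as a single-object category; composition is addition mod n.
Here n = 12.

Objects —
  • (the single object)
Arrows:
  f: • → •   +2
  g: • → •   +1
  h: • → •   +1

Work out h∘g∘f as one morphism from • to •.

Answer: +4

Trace:
  0 +2≡2 +1≡3 +1≡4  (mod 12)
⟦path⟧: +4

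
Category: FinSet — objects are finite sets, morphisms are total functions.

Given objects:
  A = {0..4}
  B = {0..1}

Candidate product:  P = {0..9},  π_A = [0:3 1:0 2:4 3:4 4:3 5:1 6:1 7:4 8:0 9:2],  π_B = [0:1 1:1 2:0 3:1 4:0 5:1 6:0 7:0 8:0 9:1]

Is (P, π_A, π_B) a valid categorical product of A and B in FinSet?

|A|·|B| = 5·2 = 10;  |P| = 10
Check the pairing map k ↦ (π_A(k), π_B(k)):
  0 : (3,1)
  1 : (0,1)
  2 : (4,0)
  3 : (4,1)
  4 : (3,0)
  5 : (1,1)
  6 : (1,0)
  7 : (4,0)  ✗ repeats pair of k=2
  8 : (0,0)
  9 : (2,1)
distinct pairs in image: 9 / 10 needed
  → (4,0) hit at k=2 and k=7

Answer: NOT A VALID PRODUCT — duplicate pair at indices 7,2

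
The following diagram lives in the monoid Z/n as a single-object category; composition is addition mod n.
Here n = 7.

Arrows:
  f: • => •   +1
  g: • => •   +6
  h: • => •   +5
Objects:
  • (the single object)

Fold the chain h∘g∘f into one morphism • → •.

Answer: +5

Derivation:
  0 +1≡1 +6≡0 +5≡5  (mod 7)
composite: +5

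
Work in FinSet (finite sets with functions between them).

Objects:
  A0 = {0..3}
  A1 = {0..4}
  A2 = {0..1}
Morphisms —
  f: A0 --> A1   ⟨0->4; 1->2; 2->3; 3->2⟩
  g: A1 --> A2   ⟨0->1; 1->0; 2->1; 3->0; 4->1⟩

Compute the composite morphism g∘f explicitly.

  0 f-->4 g-->1
  1 f-->2 g-->1
  2 f-->3 g-->0
  3 f-->2 g-->1
composite: ⟨0->1; 1->1; 2->0; 3->1⟩

Answer: ⟨0->1; 1->1; 2->0; 3->1⟩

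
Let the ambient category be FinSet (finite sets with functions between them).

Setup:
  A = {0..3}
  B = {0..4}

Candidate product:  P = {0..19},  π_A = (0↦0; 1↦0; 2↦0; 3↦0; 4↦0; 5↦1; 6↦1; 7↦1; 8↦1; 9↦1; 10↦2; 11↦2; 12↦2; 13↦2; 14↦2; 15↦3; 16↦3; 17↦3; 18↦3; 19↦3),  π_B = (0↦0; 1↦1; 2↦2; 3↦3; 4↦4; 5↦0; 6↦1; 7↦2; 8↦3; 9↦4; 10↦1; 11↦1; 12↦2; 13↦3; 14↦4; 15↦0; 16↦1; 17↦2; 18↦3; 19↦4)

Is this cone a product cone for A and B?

|A|·|B| = 4·5 = 20;  |P| = 20
Check the pairing map k ↦ (π_A(k), π_B(k)):
  0 ↦ (0,0)
  1 ↦ (0,1)
  2 ↦ (0,2)
  3 ↦ (0,3)
  4 ↦ (0,4)
  5 ↦ (1,0)
  6 ↦ (1,1)
  7 ↦ (1,2)
  8 ↦ (1,3)
  9 ↦ (1,4)
  10 ↦ (2,1)
  11 ↦ (2,1)  ✗ repeats pair of k=10
  12 ↦ (2,2)
  13 ↦ (2,3)
  14 ↦ (2,4)
  15 ↦ (3,0)
  16 ↦ (3,1)
  17 ↦ (3,2)
  18 ↦ (3,3)
  19 ↦ (3,4)
distinct pairs in image: 19 / 20 needed
  → (2,1) hit at k=10 and k=11

Answer: NOT A VALID PRODUCT — duplicate pair at indices 11,10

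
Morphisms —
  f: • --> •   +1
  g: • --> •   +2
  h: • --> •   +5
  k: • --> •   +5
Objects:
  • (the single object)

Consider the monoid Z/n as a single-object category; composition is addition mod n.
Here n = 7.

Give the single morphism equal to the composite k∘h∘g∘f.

  0 +1≡1 +2≡3 +5≡1 +5≡6  (mod 7)
composite: +6

Answer: +6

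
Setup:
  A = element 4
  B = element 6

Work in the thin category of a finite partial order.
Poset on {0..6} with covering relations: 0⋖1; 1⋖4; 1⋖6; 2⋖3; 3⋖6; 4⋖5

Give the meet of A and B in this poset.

{x : x≤A ∧ x≤B} = {0,1}  (A=4, B=6)
  0 ≤ 1
  1 ≤ 1
glb = 1

Answer: A∧B = 1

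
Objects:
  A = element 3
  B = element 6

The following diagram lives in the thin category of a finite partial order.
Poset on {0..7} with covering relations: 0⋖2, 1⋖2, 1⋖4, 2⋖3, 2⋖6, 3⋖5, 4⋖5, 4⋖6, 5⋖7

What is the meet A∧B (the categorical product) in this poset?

Answer: A∧B = 2

Work:
{x : x⊑A ∧ x⊑B} = {0,1,2}  (A=3, B=6)
  0 ⊑ 2
  1 ⊑ 2
  2 ⊑ 2
glb = 2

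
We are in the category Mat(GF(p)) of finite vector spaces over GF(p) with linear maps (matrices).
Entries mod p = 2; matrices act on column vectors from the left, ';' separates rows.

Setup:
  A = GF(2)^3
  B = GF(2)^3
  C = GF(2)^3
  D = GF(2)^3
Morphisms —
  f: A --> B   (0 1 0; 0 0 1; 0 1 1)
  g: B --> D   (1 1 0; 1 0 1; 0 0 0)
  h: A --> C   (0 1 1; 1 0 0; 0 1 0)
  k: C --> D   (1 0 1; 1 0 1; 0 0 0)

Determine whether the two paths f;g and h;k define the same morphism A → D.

Path 1 = f;g:
  e0=[1,0,0] f-->[0,0,0] g-->[0,0,0]
  e1=[0,1,0] f-->[1,0,1] g-->[1,0,0]
  e2=[0,0,1] f-->[0,1,1] g-->[1,1,0]
  ⟦path⟧₁ = (0 1 1; 0 0 1; 0 0 0)
Path 2 = h;k:
  e0=[1,0,0] h-->[0,1,0] k-->[0,0,0]
  e1=[0,1,0] h-->[1,0,1] k-->[0,0,0]
  e2=[0,0,1] h-->[1,0,0] k-->[1,1,0]
  ⟦path⟧₂ = (0 0 1; 0 0 1; 0 0 0)
Equal? NO — does not commute

Answer: DOES NOT COMMUTE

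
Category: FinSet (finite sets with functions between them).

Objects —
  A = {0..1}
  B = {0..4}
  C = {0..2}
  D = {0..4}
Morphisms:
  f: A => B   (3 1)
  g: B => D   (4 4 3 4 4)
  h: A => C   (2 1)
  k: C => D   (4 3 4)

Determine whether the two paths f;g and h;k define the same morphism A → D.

1) trace f;g:
  0 f=>3 g=>4
  1 f=>1 g=>4
  result₁ = (4 4)
2) trace h;k:
  0 h=>2 k=>4
  1 h=>1 k=>3
  result₂ = (4 3)
Equal? differ; not commutative

Answer: DOES NOT COMMUTE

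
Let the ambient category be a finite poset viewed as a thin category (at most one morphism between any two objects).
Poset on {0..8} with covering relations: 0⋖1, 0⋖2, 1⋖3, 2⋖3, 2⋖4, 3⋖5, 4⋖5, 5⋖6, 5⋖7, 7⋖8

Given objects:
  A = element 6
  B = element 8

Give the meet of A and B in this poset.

Answer: A∧B = 5

Work:
{x : x≤A ∧ x≤B} = {0,1,2,3,4,5}  (A=6, B=8)
  0 ≤ 5
  1 ≤ 5
  2 ≤ 5
  3 ≤ 5
  4 ≤ 5
  5 ≤ 5
glb = 5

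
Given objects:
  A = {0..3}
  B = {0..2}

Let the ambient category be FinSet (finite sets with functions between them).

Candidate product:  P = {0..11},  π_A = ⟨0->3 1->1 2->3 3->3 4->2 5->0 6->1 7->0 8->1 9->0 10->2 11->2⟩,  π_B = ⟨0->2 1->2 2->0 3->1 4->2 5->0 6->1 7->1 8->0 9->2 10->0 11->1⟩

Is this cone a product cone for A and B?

Answer: VALID PRODUCT

Derivation:
|A|·|B| = 4·3 = 12;  |P| = 12
Check the pairing map k ↦ (π_A(k), π_B(k)):
  0 -> (3,2)
  1 -> (1,2)
  2 -> (3,0)
  3 -> (3,1)
  4 -> (2,2)
  5 -> (0,0)
  6 -> (1,1)
  7 -> (0,1)
  8 -> (1,0)
  9 -> (0,2)
  10 -> (2,0)
  11 -> (2,1)
distinct pairs in image: 12 / 12 needed
  → bijection onto A×B; projections well-typed.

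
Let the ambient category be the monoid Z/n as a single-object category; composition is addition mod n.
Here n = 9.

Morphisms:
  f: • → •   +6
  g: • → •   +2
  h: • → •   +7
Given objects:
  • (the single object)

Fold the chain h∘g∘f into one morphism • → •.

Answer: +6

Work:
  0 +6≡6 +2≡8 +7≡6  (mod 9)
composite: +6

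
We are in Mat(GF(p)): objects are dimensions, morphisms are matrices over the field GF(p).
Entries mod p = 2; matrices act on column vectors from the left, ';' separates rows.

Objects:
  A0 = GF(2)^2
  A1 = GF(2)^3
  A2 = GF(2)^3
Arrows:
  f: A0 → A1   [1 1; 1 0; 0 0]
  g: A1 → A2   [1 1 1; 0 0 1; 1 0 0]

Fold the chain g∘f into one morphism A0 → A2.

  e0=(1,0) f→(1,1,0) g→(0,0,1)
  e1=(0,1) f→(1,0,0) g→(1,0,1)
⟦path⟧: [0 1; 0 0; 1 1]

Answer: [0 1; 0 0; 1 1]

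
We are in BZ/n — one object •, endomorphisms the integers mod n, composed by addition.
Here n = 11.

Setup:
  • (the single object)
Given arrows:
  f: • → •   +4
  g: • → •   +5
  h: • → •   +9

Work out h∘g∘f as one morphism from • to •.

Answer: +7

Trace:
  0 +4≡4 +5≡9 +9≡7  (mod 11)
result: +7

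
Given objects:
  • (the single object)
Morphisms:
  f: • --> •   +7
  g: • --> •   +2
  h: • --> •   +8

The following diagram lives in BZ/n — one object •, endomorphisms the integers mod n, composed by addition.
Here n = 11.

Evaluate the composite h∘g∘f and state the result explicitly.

Answer: +6

Derivation:
  0 +7≡7 +2≡9 +8≡6  (mod 11)
result: +6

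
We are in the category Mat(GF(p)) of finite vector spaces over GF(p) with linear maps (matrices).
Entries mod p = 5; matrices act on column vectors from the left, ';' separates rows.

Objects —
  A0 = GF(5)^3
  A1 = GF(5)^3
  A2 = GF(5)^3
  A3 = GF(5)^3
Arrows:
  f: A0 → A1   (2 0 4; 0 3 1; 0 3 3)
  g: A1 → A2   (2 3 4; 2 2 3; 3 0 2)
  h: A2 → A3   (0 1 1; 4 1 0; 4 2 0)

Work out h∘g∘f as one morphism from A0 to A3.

Answer: (0 1 2; 0 4 1; 4 4 0)

Work:
  e0=⟨1,0,0⟩ f→⟨2,0,0⟩ g→⟨4,4,1⟩ h→⟨0,0,4⟩
  e1=⟨0,1,0⟩ f→⟨0,3,3⟩ g→⟨1,0,1⟩ h→⟨1,4,4⟩
  e2=⟨0,0,1⟩ f→⟨4,1,3⟩ g→⟨3,4,3⟩ h→⟨2,1,0⟩
result: (0 1 2; 0 4 1; 4 4 0)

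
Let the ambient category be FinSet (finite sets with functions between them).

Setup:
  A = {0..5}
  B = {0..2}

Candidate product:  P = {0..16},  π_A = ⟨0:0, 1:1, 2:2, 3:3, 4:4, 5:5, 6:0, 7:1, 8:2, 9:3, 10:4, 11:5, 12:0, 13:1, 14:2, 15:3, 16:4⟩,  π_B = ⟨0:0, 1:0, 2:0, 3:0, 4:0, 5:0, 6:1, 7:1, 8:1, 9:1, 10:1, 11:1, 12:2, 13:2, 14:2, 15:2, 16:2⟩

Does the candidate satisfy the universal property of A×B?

|A|·|B| = 6·3 = 18;  |P| = 17
  → cardinalities differ; no bijection possible.

Answer: NOT A VALID PRODUCT — |P|=17 ≠ |A|·|B|=18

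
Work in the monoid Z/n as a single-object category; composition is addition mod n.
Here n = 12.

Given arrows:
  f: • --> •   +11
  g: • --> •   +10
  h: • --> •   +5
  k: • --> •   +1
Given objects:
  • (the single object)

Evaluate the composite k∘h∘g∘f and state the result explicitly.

  0 +11≡11 +10≡9 +5≡2 +1≡3  (mod 12)
⟦path⟧: +3

Answer: +3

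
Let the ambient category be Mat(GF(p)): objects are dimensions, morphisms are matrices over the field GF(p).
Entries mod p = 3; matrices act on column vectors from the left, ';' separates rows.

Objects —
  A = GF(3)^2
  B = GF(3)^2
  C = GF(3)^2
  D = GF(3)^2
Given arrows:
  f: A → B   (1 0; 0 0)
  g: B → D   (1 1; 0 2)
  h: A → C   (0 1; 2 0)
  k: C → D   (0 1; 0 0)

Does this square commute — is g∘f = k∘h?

Answer: DOES NOT COMMUTE

Derivation:
Path 1 = f;g:
  e0=[1,0] f→[1,0] g→[1,0]
  e1=[0,1] f→[0,0] g→[0,0]
  ⟦path⟧₁ = (1 0; 0 0)
Path 2 = h;k:
  e0=[1,0] h→[0,2] k→[2,0]
  e1=[0,1] h→[1,0] k→[0,0]
  ⟦path⟧₂ = (2 0; 0 0)
Equal? differ; not commutative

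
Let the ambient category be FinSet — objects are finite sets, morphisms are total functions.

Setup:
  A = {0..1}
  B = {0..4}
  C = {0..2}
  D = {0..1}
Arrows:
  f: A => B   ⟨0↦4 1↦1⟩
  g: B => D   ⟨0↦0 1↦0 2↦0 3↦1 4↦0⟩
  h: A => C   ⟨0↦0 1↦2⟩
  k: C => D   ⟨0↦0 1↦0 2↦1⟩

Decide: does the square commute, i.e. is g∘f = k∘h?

Answer: DOES NOT COMMUTE

Derivation:
Path 1 = f;g:
  0 f=>4 g=>0
  1 f=>1 g=>0
  result₁ = ⟨0↦0 1↦0⟩
Path 2 = h;k:
  0 h=>0 k=>0
  1 h=>2 k=>1
  result₂ = ⟨0↦0 1↦1⟩
Equal? NO — does not commute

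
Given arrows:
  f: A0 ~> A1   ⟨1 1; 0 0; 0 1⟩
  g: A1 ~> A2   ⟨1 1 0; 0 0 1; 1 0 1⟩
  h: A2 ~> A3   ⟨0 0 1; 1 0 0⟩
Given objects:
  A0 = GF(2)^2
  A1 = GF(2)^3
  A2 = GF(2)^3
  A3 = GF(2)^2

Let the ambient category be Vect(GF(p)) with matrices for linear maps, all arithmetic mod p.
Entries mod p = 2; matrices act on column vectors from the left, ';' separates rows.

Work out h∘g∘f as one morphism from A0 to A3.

Answer: ⟨1 0; 1 1⟩

Derivation:
  e0=[1,0] f~>[1,0,0] g~>[1,0,1] h~>[1,1]
  e1=[0,1] f~>[1,0,1] g~>[1,1,0] h~>[0,1]
result: ⟨1 0; 1 1⟩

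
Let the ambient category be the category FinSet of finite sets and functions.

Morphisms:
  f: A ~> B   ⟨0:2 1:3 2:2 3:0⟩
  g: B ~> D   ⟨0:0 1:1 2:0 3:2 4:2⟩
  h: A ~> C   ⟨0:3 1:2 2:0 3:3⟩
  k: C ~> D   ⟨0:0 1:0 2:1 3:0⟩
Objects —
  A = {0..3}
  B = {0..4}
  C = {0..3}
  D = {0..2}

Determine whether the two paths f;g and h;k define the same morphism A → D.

Path 1 = f;g:
  0 f~>2 g~>0
  1 f~>3 g~>2
  2 f~>2 g~>0
  3 f~>0 g~>0
  ⟦path⟧₁ = ⟨0:0 1:2 2:0 3:0⟩
Path 2 = h;k:
  0 h~>3 k~>0
  1 h~>2 k~>1
  2 h~>0 k~>0
  3 h~>3 k~>0
  ⟦path⟧₂ = ⟨0:0 1:1 2:0 3:0⟩
Equal? NO — does not commute

Answer: DOES NOT COMMUTE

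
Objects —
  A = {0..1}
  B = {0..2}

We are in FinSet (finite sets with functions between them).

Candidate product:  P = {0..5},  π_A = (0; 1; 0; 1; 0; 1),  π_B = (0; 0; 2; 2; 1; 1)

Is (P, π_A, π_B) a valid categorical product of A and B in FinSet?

|A|·|B| = 2·3 = 6;  |P| = 6
Check the pairing map k ↦ (π_A(k), π_B(k)):
  0 ↦ (0,0)
  1 ↦ (1,0)
  2 ↦ (0,2)
  3 ↦ (1,2)
  4 ↦ (0,1)
  5 ↦ (1,1)
distinct pairs in image: 6 / 6 needed
  → bijection onto A×B; projections well-typed.

Answer: VALID PRODUCT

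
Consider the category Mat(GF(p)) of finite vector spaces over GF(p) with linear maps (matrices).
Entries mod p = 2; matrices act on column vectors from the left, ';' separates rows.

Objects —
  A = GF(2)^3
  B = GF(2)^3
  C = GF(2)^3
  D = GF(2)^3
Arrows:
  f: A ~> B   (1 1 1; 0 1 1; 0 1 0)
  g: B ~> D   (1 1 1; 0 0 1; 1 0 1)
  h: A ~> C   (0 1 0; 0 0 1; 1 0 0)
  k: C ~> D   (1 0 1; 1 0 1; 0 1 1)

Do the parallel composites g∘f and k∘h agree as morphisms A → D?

Answer: DOES NOT COMMUTE

Work:
1) trace f;g:
  e0=⟨1,0,0⟩ f~>⟨1,0,0⟩ g~>⟨1,0,1⟩
  e1=⟨0,1,0⟩ f~>⟨1,1,1⟩ g~>⟨1,1,0⟩
  e2=⟨0,0,1⟩ f~>⟨1,1,0⟩ g~>⟨0,0,1⟩
  ⟦path⟧₁ = (1 1 0; 0 1 0; 1 0 1)
2) trace h;k:
  e0=⟨1,0,0⟩ h~>⟨0,0,1⟩ k~>⟨1,1,1⟩
  e1=⟨0,1,0⟩ h~>⟨1,0,0⟩ k~>⟨1,1,0⟩
  e2=⟨0,0,1⟩ h~>⟨0,1,0⟩ k~>⟨0,0,1⟩
  ⟦path⟧₂ = (1 1 0; 1 1 0; 1 0 1)
Equal? NO — does not commute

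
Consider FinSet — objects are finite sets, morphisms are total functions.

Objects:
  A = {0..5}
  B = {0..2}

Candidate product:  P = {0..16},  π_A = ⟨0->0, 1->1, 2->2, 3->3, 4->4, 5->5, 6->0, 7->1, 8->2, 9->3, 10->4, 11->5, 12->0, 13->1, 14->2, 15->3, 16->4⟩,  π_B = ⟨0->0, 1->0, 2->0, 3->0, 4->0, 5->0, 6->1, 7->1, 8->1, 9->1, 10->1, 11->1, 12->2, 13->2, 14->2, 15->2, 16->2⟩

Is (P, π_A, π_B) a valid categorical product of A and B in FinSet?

Answer: NOT A VALID PRODUCT — |P|=17 ≠ |A|·|B|=18

Derivation:
|A|·|B| = 6·3 = 18;  |P| = 17
  → cardinalities differ; no bijection possible.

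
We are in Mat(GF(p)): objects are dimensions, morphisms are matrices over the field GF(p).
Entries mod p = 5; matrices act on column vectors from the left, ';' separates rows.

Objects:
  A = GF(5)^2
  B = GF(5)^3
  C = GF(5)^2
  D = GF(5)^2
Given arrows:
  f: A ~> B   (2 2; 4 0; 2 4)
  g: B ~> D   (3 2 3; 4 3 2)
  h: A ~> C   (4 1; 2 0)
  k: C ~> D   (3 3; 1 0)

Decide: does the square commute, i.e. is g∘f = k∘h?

Along f;g (path 1):
  e0=[1,0] f~>[2,4,2] g~>[0,4]
  e1=[0,1] f~>[2,0,4] g~>[3,1]
  result₁ = (0 3; 4 1)
Along h;k (path 2):
  e0=[1,0] h~>[4,2] k~>[3,4]
  e1=[0,1] h~>[1,0] k~>[3,1]
  result₂ = (3 3; 4 1)
Equal? distinct morphisms ✗

Answer: DOES NOT COMMUTE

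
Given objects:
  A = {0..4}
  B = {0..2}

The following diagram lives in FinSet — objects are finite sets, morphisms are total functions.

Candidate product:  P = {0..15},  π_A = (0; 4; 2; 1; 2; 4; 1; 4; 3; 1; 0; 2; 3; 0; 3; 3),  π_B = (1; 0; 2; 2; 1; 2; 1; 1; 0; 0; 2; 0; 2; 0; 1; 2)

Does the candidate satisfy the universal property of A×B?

|A|·|B| = 5·3 = 15;  |P| = 16
  → cardinalities differ; no bijection possible.

Answer: NOT A VALID PRODUCT — |P|=16 ≠ |A|·|B|=15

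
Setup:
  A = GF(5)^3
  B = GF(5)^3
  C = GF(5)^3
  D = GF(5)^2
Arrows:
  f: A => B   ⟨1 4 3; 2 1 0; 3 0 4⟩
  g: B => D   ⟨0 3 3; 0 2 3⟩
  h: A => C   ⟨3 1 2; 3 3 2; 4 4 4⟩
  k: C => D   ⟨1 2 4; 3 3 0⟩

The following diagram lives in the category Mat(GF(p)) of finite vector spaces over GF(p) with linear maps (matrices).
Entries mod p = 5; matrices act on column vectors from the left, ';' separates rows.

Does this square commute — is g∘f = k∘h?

Answer: COMMUTES

Work:
Path 1 = f;g:
  e0=(1,0,0) f=>(1,2,3) g=>(0,3)
  e1=(0,1,0) f=>(4,1,0) g=>(3,2)
  e2=(0,0,1) f=>(3,0,4) g=>(2,2)
  result₁ = ⟨0 3 2; 3 2 2⟩
Path 2 = h;k:
  e0=(1,0,0) h=>(3,3,4) k=>(0,3)
  e1=(0,1,0) h=>(1,3,4) k=>(3,2)
  e2=(0,0,1) h=>(2,2,4) k=>(2,2)
  result₂ = ⟨0 3 2; 3 2 2⟩
Equal? equal; square commutes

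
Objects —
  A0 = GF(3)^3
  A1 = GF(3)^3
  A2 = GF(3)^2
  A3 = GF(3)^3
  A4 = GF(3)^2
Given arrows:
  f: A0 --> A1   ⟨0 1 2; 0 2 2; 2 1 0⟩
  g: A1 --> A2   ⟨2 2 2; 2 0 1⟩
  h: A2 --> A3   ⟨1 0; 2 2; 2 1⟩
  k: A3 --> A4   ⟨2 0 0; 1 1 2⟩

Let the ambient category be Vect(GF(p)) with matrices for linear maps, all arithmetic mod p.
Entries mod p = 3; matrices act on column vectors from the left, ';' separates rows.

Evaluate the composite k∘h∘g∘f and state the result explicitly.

  e0=(1,0,0) f-->(0,0,2) g-->(1,2) h-->(1,0,1) k-->(2,0)
  e1=(0,1,0) f-->(1,2,1) g-->(2,0) h-->(2,1,1) k-->(1,2)
  e2=(0,0,1) f-->(2,2,0) g-->(2,1) h-->(2,0,2) k-->(1,0)
composite: ⟨2 1 1; 0 2 0⟩

Answer: ⟨2 1 1; 0 2 0⟩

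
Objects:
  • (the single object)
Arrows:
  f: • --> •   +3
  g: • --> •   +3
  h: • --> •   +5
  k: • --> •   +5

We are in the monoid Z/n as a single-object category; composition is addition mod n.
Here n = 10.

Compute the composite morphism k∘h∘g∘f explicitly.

Answer: +6

Work:
  0 +3≡3 +3≡6 +5≡1 +5≡6  (mod 10)
composite: +6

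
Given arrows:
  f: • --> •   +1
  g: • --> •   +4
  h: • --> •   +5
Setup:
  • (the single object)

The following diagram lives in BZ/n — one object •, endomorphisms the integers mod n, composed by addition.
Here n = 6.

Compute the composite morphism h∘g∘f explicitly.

Answer: +4

Derivation:
  0 +1≡1 +4≡5 +5≡4  (mod 6)
⟦path⟧: +4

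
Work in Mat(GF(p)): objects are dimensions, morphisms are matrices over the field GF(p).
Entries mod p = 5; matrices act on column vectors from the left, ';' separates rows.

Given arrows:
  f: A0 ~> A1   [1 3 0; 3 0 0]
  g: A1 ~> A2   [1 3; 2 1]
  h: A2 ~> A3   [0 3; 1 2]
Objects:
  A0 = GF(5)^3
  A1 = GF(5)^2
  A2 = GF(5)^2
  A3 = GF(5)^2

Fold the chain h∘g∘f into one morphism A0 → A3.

Answer: [0 3 0; 0 0 0]

Derivation:
  e0=⟨1,0,0⟩ f~>⟨1,3⟩ g~>⟨0,0⟩ h~>⟨0,0⟩
  e1=⟨0,1,0⟩ f~>⟨3,0⟩ g~>⟨3,1⟩ h~>⟨3,0⟩
  e2=⟨0,0,1⟩ f~>⟨0,0⟩ g~>⟨0,0⟩ h~>⟨0,0⟩
composite: [0 3 0; 0 0 0]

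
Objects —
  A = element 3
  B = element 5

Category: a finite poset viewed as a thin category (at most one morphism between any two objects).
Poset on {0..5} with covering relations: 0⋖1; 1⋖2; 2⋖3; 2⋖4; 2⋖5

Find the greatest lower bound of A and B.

Common predecessors of 3,5: {0,1,2}
  0 ≤ 2
  1 ≤ 2
  2 ≤ 2
glb = 2

Answer: A∧B = 2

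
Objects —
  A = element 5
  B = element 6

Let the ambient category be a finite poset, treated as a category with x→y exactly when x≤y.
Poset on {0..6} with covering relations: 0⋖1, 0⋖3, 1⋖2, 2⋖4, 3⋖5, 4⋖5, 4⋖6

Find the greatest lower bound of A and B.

Answer: A∧B = 4

Trace:
{x : x<=A ∧ x<=B} = {0,1,2,4}  (A=5, B=6)
  0 <= 4
  1 <= 4
  2 <= 4
  4 <= 4
glb = 4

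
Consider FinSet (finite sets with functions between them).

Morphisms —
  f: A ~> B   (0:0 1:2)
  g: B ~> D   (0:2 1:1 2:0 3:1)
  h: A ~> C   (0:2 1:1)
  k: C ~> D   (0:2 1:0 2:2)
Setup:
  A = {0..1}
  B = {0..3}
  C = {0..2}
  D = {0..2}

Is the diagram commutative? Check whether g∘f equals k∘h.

Answer: COMMUTES

Work:
1) trace f;g:
  0 f~>0 g~>2
  1 f~>2 g~>0
  result₁ = (0:2 1:0)
2) trace h;k:
  0 h~>2 k~>2
  1 h~>1 k~>0
  result₂ = (0:2 1:0)
Equal? YES — commutes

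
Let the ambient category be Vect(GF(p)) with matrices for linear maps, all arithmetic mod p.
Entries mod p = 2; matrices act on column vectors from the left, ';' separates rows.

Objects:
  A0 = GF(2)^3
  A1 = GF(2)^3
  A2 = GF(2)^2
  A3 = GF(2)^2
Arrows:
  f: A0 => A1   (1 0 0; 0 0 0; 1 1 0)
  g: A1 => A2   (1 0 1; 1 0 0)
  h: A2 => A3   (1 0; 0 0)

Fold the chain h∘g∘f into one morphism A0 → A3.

  e0=(1,0,0) f=>(1,0,1) g=>(0,1) h=>(0,0)
  e1=(0,1,0) f=>(0,0,1) g=>(1,0) h=>(1,0)
  e2=(0,0,1) f=>(0,0,0) g=>(0,0) h=>(0,0)
composite: (0 1 0; 0 0 0)

Answer: (0 1 0; 0 0 0)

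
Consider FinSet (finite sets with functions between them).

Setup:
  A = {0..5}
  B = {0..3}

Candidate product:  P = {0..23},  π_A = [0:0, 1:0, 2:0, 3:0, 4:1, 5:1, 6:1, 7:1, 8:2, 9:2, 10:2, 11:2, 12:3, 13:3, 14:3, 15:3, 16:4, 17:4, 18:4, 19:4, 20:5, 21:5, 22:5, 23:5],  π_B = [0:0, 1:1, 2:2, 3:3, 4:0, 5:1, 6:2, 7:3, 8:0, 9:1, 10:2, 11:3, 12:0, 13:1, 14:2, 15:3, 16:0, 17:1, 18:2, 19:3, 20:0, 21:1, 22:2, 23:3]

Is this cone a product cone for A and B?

|A|·|B| = 6·4 = 24;  |P| = 24
Check the pairing map k ↦ (π_A(k), π_B(k)):
  0 : (0,0)
  1 : (0,1)
  2 : (0,2)
  3 : (0,3)
  4 : (1,0)
  5 : (1,1)
  6 : (1,2)
  7 : (1,3)
  8 : (2,0)
  9 : (2,1)
  10 : (2,2)
  11 : (2,3)
  12 : (3,0)
  13 : (3,1)
  14 : (3,2)
  15 : (3,3)
  16 : (4,0)
  17 : (4,1)
  18 : (4,2)
  19 : (4,3)
  20 : (5,0)
  21 : (5,1)
  22 : (5,2)
  23 : (5,3)
distinct pairs in image: 24 / 24 needed
  → bijection onto A×B; projections well-typed.

Answer: VALID PRODUCT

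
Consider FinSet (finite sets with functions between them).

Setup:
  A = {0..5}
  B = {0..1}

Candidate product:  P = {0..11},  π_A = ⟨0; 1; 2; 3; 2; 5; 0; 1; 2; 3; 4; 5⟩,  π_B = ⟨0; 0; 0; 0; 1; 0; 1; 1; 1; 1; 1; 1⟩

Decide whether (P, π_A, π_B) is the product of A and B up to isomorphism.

|A|·|B| = 6·2 = 12;  |P| = 12
Check the pairing map k ↦ (π_A(k), π_B(k)):
  0 ↦ (0,0)
  1 ↦ (1,0)
  2 ↦ (2,0)
  3 ↦ (3,0)
  4 ↦ (2,1)
  5 ↦ (5,0)
  6 ↦ (0,1)
  7 ↦ (1,1)
  8 ↦ (2,1)  ✗ repeats pair of k=4
  9 ↦ (3,1)
  10 ↦ (4,1)
  11 ↦ (5,1)
distinct pairs in image: 11 / 12 needed
  → (2,1) hit at k=4 and k=8

Answer: NOT A VALID PRODUCT — duplicate pair at indices 8,4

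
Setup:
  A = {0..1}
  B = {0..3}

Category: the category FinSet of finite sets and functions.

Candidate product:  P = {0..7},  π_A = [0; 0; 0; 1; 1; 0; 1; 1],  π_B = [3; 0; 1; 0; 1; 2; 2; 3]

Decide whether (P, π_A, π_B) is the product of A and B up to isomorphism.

|A|·|B| = 2·4 = 8;  |P| = 8
Check the pairing map k ↦ (π_A(k), π_B(k)):
  0 ↦ (0,3)
  1 ↦ (0,0)
  2 ↦ (0,1)
  3 ↦ (1,0)
  4 ↦ (1,1)
  5 ↦ (0,2)
  6 ↦ (1,2)
  7 ↦ (1,3)
distinct pairs in image: 8 / 8 needed
  → bijection onto A×B; projections well-typed.

Answer: VALID PRODUCT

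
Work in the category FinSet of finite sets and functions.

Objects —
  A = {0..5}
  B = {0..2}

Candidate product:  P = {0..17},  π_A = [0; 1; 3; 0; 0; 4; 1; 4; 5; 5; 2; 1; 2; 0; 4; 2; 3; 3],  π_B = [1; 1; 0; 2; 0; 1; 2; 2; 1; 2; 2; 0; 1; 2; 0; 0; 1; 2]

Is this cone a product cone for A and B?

|A|·|B| = 6·3 = 18;  |P| = 18
Check the pairing map k ↦ (π_A(k), π_B(k)):
  0 -> (0,1)
  1 -> (1,1)
  2 -> (3,0)
  3 -> (0,2)
  4 -> (0,0)
  5 -> (4,1)
  6 -> (1,2)
  7 -> (4,2)
  8 -> (5,1)
  9 -> (5,2)
  10 -> (2,2)
  11 -> (1,0)
  12 -> (2,1)
  13 -> (0,2)  ✗ repeats pair of k=3
  14 -> (4,0)
  15 -> (2,0)
  16 -> (3,1)
  17 -> (3,2)
distinct pairs in image: 17 / 18 needed
  → (0,2) hit at k=3 and k=13

Answer: NOT A VALID PRODUCT — duplicate pair at indices 13,3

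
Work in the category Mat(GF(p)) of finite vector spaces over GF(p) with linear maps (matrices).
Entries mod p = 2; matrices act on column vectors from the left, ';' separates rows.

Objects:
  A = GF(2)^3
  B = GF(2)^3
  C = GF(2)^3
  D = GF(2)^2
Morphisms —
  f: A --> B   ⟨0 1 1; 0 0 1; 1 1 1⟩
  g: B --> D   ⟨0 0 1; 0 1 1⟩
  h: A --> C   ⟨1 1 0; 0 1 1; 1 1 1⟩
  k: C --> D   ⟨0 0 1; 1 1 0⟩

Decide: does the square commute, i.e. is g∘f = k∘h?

Answer: DOES NOT COMMUTE

Derivation:
Path 1 = f;g:
  e0=[1,0,0] f-->[0,0,1] g-->[1,1]
  e1=[0,1,0] f-->[1,0,1] g-->[1,1]
  e2=[0,0,1] f-->[1,1,1] g-->[1,0]
  composite₁ = ⟨1 1 1; 1 1 0⟩
Path 2 = h;k:
  e0=[1,0,0] h-->[1,0,1] k-->[1,1]
  e1=[0,1,0] h-->[1,1,1] k-->[1,0]
  e2=[0,0,1] h-->[0,1,1] k-->[1,1]
  composite₂ = ⟨1 1 1; 1 0 1⟩
Equal? distinct morphisms ✗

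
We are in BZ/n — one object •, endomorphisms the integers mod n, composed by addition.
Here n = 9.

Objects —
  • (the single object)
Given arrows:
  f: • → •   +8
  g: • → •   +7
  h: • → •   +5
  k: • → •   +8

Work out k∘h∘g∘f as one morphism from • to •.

Answer: +1

Derivation:
  0 +8≡8 +7≡6 +5≡2 +8≡1  (mod 9)
result: +1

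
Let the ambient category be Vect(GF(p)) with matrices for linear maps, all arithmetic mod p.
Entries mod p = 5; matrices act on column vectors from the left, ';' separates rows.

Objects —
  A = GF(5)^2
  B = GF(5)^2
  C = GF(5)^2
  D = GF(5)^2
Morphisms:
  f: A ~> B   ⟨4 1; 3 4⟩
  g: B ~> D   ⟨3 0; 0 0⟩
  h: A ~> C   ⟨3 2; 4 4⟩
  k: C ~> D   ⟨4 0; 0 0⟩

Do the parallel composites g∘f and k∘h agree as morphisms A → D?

1) trace f;g:
  e0=[1,0] f~>[4,3] g~>[2,0]
  e1=[0,1] f~>[1,4] g~>[3,0]
  result₁ = ⟨2 3; 0 0⟩
2) trace h;k:
  e0=[1,0] h~>[3,4] k~>[2,0]
  e1=[0,1] h~>[2,4] k~>[3,0]
  result₂ = ⟨2 3; 0 0⟩
Equal? equal; square commutes

Answer: COMMUTES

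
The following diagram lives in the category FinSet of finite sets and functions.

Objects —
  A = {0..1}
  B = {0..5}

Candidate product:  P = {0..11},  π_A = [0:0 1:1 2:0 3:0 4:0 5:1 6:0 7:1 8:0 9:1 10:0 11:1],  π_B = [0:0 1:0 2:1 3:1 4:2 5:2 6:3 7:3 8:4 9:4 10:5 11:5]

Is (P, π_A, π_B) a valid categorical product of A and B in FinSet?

|A|·|B| = 2·6 = 12;  |P| = 12
Check the pairing map k ↦ (π_A(k), π_B(k)):
  0 : (0,0)
  1 : (1,0)
  2 : (0,1)
  3 : (0,1)  ✗ repeats pair of k=2
  4 : (0,2)
  5 : (1,2)
  6 : (0,3)
  7 : (1,3)
  8 : (0,4)
  9 : (1,4)
  10 : (0,5)
  11 : (1,5)
distinct pairs in image: 11 / 12 needed
  → (0,1) hit at k=2 and k=3

Answer: NOT A VALID PRODUCT — duplicate pair at indices 2,3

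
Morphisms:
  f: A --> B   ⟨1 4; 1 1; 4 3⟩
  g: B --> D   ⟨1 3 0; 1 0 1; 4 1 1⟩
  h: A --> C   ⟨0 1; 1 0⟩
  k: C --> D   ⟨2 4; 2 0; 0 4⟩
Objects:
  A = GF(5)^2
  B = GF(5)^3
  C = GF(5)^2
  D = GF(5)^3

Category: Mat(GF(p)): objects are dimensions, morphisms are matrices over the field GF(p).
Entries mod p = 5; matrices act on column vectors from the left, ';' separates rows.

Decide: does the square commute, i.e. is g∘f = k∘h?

Path 1 = f;g:
  e0=(1,0) f-->(1,1,4) g-->(4,0,4)
  e1=(0,1) f-->(4,1,3) g-->(2,2,0)
  composite₁ = ⟨4 2; 0 2; 4 0⟩
Path 2 = h;k:
  e0=(1,0) h-->(0,1) k-->(4,0,4)
  e1=(0,1) h-->(1,0) k-->(2,2,0)
  composite₂ = ⟨4 2; 0 2; 4 0⟩
Equal? same morphism ✓

Answer: COMMUTES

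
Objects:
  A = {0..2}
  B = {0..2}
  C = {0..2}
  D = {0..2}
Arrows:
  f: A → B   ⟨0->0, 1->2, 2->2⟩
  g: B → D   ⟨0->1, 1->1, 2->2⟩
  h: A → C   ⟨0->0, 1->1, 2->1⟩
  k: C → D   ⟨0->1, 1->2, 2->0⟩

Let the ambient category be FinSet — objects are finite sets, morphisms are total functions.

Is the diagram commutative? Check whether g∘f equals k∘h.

Answer: COMMUTES

Derivation:
1) trace f;g:
  0 f→0 g→1
  1 f→2 g→2
  2 f→2 g→2
  composite₁ = ⟨0->1, 1->2, 2->2⟩
2) trace h;k:
  0 h→0 k→1
  1 h→1 k→2
  2 h→1 k→2
  composite₂ = ⟨0->1, 1->2, 2->2⟩
Equal? equal; square commutes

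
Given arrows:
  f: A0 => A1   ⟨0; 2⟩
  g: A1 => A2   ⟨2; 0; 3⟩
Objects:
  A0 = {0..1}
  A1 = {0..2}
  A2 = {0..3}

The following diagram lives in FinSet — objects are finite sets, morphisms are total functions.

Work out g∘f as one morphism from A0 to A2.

  0 f=>0 g=>2
  1 f=>2 g=>3
⟦path⟧: ⟨2; 3⟩

Answer: ⟨2; 3⟩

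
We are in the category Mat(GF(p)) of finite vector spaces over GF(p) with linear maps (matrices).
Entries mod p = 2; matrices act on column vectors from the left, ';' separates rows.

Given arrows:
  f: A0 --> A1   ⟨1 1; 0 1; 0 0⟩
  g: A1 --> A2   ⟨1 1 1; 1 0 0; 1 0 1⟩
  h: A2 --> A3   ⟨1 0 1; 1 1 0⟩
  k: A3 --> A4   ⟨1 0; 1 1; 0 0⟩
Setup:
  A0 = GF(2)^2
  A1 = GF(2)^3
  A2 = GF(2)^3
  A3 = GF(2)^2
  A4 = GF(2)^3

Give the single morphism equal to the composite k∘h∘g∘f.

  e0=[1,0] f-->[1,0,0] g-->[1,1,1] h-->[0,0] k-->[0,0,0]
  e1=[0,1] f-->[1,1,0] g-->[0,1,1] h-->[1,1] k-->[1,0,0]
⟦path⟧: ⟨0 1; 0 0; 0 0⟩

Answer: ⟨0 1; 0 0; 0 0⟩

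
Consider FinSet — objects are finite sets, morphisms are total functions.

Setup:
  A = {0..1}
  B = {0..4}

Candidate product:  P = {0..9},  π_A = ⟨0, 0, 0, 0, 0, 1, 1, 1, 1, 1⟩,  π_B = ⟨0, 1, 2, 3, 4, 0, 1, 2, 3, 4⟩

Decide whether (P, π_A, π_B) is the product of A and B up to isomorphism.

Answer: VALID PRODUCT

Derivation:
|A|·|B| = 2·5 = 10;  |P| = 10
Check the pairing map k ↦ (π_A(k), π_B(k)):
  0 ↦ (0,0)
  1 ↦ (0,1)
  2 ↦ (0,2)
  3 ↦ (0,3)
  4 ↦ (0,4)
  5 ↦ (1,0)
  6 ↦ (1,1)
  7 ↦ (1,2)
  8 ↦ (1,3)
  9 ↦ (1,4)
distinct pairs in image: 10 / 10 needed
  → bijection onto A×B; projections well-typed.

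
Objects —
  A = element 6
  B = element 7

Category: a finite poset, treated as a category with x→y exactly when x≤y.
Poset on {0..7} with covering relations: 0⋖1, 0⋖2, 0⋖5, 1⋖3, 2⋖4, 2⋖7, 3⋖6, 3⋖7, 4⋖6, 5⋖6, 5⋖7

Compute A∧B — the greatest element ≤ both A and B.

Common predecessors of 6,7: {0,1,2,3,5}
  maximal lower bounds 2 and 3 are incomparable: neither 2⊑3 nor 3⊑2
→ no greatest lower bound exists

Answer: NO MEET EXISTS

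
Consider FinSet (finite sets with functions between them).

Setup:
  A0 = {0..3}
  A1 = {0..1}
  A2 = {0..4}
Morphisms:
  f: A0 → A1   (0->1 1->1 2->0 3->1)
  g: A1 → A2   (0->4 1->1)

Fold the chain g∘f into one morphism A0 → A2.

Answer: (0->1 1->1 2->4 3->1)

Derivation:
  0 f→1 g→1
  1 f→1 g→1
  2 f→0 g→4
  3 f→1 g→1
result: (0->1 1->1 2->4 3->1)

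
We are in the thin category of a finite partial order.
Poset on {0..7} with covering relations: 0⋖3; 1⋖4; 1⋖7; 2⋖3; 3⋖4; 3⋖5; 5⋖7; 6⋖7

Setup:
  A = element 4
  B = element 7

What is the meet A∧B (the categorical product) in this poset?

Answer: NO MEET EXISTS

Work:
Common predecessors of 4,7: {0,1,2,3}
  maximal lower bounds 1 and 3 are incomparable: neither 1⊑3 nor 3⊑1
→ no greatest lower bound exists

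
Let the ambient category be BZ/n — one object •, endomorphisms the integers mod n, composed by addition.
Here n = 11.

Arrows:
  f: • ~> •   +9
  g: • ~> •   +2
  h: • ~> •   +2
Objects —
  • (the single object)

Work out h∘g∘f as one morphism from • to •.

Answer: +2

Derivation:
  0 +9≡9 +2≡0 +2≡2  (mod 11)
result: +2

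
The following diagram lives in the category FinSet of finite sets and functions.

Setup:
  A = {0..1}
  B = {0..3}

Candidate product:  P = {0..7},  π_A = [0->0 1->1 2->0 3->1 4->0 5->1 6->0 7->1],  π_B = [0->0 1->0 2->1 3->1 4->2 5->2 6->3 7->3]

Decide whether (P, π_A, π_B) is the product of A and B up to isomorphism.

Answer: VALID PRODUCT

Trace:
|A|·|B| = 2·4 = 8;  |P| = 8
Check the pairing map k ↦ (π_A(k), π_B(k)):
  0 -> (0,0)
  1 -> (1,0)
  2 -> (0,1)
  3 -> (1,1)
  4 -> (0,2)
  5 -> (1,2)
  6 -> (0,3)
  7 -> (1,3)
distinct pairs in image: 8 / 8 needed
  → bijection onto A×B; projections well-typed.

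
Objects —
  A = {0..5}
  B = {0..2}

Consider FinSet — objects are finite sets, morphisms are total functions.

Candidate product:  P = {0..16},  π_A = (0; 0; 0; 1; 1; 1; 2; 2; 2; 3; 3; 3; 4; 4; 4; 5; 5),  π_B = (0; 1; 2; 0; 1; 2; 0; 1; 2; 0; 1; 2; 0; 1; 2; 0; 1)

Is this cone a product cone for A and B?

|A|·|B| = 6·3 = 18;  |P| = 17
  → cardinalities differ; no bijection possible.

Answer: NOT A VALID PRODUCT — |P|=17 ≠ |A|·|B|=18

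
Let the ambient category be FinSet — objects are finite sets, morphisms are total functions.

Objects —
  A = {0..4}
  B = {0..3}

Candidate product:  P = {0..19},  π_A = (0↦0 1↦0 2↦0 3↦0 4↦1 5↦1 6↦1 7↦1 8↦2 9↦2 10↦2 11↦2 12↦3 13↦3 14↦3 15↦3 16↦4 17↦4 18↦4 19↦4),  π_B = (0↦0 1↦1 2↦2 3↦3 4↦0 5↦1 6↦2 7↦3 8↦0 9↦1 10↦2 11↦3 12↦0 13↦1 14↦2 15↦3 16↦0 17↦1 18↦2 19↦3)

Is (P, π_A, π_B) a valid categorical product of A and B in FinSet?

Answer: VALID PRODUCT

Trace:
|A|·|B| = 5·4 = 20;  |P| = 20
Check the pairing map k ↦ (π_A(k), π_B(k)):
  0 ↦ (0,0)
  1 ↦ (0,1)
  2 ↦ (0,2)
  3 ↦ (0,3)
  4 ↦ (1,0)
  5 ↦ (1,1)
  6 ↦ (1,2)
  7 ↦ (1,3)
  8 ↦ (2,0)
  9 ↦ (2,1)
  10 ↦ (2,2)
  11 ↦ (2,3)
  12 ↦ (3,0)
  13 ↦ (3,1)
  14 ↦ (3,2)
  15 ↦ (3,3)
  16 ↦ (4,0)
  17 ↦ (4,1)
  18 ↦ (4,2)
  19 ↦ (4,3)
distinct pairs in image: 20 / 20 needed
  → bijection onto A×B; projections well-typed.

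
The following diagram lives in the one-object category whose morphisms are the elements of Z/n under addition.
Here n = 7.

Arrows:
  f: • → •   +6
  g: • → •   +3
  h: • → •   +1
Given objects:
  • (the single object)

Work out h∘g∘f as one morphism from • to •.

Answer: +3

Derivation:
  0 +6≡6 +3≡2 +1≡3  (mod 7)
result: +3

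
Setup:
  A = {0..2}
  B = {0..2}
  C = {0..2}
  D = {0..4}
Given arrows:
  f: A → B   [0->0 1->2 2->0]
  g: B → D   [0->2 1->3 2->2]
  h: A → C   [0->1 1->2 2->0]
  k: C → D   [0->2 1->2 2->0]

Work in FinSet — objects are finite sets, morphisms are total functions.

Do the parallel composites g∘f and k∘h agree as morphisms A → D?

Answer: DOES NOT COMMUTE

Work:
Path 1 = f;g:
  0 f→0 g→2
  1 f→2 g→2
  2 f→0 g→2
  composite₁ = [0->2 1->2 2->2]
Path 2 = h;k:
  0 h→1 k→2
  1 h→2 k→0
  2 h→0 k→2
  composite₂ = [0->2 1->0 2->2]
Equal? differ; not commutative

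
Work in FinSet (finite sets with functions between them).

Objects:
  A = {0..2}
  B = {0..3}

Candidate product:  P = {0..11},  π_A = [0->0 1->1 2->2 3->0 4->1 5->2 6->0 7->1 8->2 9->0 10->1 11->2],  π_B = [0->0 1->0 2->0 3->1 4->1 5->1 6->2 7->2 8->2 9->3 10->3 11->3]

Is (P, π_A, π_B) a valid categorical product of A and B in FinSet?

|A|·|B| = 3·4 = 12;  |P| = 12
Check the pairing map k ↦ (π_A(k), π_B(k)):
  0 -> (0,0)
  1 -> (1,0)
  2 -> (2,0)
  3 -> (0,1)
  4 -> (1,1)
  5 -> (2,1)
  6 -> (0,2)
  7 -> (1,2)
  8 -> (2,2)
  9 -> (0,3)
  10 -> (1,3)
  11 -> (2,3)
distinct pairs in image: 12 / 12 needed
  → bijection onto A×B; projections well-typed.

Answer: VALID PRODUCT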